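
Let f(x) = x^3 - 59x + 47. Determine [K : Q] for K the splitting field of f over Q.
[K : Q] = 6

By the rational root test, any rational root of the monic integer polynomial f(x) = x^3 - 59x + 47 must be an integer dividing the constant term 47, i.e. one of ±{1, 47}. Evaluating: f(1) = -11, f(-1) = 105, f(47) = 101097, f(-47) = -101003; none is 0, so f has no rational root and is therefore irreducible over Q (a cubic with no linear factor over a field is irreducible). For an irreducible cubic, the Galois group is A_3 or S_3 according as the discriminant disc(f) = -4a^3 - 27b^2 = -4·(-59)^3 - 27·(47)^2 = 761873 is or is not a square in Q. Here disc(f) = 761873 is not a perfect square in Q, so the Galois group of f over Q is not contained in A_3 and must be all of S_3. The splitting field has degree |S_3| = 6 over Q, so [K : Q] = 6.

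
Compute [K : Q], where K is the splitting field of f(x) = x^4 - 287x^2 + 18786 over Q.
[K : Q] = 4

Solving the quadratic in x^2: x^2 = (287 ± √(287^2 - 4·18786))/2 = (287 ± √7225)/2 = (287 ± 85)/2, giving x^2 = 101 or x^2 = 186. So f(x) = (x^2 - 101)(x^2 - 186) and the roots of f are ±√101, ±√186. Hence the splitting field is K = Q(√101, √186). Since 101 and 186 are distinct squarefree integers > 1, their product 18786 is not a perfect square, so √186 ∉ Q(√101). By the tower law [K:Q] = [Q(√101,√186):Q(√101)] · [Q(√101):Q] = 2 · 2 = 4.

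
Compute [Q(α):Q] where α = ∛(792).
[Q(α):Q] = 3

The minimal polynomial of α is x^3 - 792, irreducible over Q since 792 is not a perfect cube (so x^3 - 792 has no rational root). Hence [Q(α):Q] = deg(m_α) = 3.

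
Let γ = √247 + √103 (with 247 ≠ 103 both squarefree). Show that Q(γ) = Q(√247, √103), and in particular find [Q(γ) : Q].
[Q(γ) : Q] = 4 (equivalently, Q(γ) = Q(√247, √103))

Obviously Q(γ) ⊆ Q(√247, √103), and [Q(√247, √103):Q] = 4 (since 247, 103 are distinct squarefree integers > 1 with 25441 not a perfect square). To show equality we compute the minimal polynomial of γ. From γ = √247 + √103: γ^2 = 247 + 2√(25441) + 103 = 350 + 2√(25441), so γ^2 - 350 = 2√(25441); squaring, (γ^2 - 350)^2 = 4·25441, i.e. γ^4 - 700γ^2 + 122500 - 101764 = 0, i.e. γ^4 - 700γ^2 + 20736 = 0. So γ is a root of x^4 - 700x^2 + 20736. This polynomial is irreducible over Q: it has no rational root (each ±√247 ± √103 is irrational), and any factorization into two quadratics over Q would force √(25441) ∈ Q (pairing opposite roots) or √247, √103 ∈ Q (other pairings), all impossible. Hence [Q(γ):Q] = 4 = [Q(√247, √103):Q], so Q(γ) = Q(√247, √103).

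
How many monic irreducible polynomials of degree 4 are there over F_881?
There are 150606280440 monic irreducible polynomials of degree 4 over F_881

Each element of F_{881^4} that lies in no proper subfield is a root of exactly one monic irreducible of degree 4 over F_881, and each such polynomial has 4 distinct roots in F_{881^4}. By Möbius inversion the count is N_881(4) = (1/4) Σ_{d|4} μ(4/d) · 881^d = (1/4)(μ(4)·881^1 + μ(2)·881^2 + μ(1)·881^4) = 602425121760/4 = 150606280440.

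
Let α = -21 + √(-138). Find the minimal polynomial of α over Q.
m_α(x) = x^2 + 42x + 579

From α + 21 = √(-138), squaring gives (α + 21)^2 = -138, i.e. α^2 + 42α + 441 = -138, so α^2 + 42α + 579 = 0. The discriminant of x^2 + 42x + 579 is (42)^2 - 4·(579) = 1764 - 2316 = -552, and 4·(-138) is not a perfect square in Q since -138 is squarefree and ≠ 1. Hence x^2 + 42x + 579 is irreducible over Q and is the minimal polynomial of α.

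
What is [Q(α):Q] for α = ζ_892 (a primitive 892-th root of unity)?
[Q(α):Q] = 444

The minimal polynomial of ζ_892 over Q is the 892-th cyclotomic polynomial Φ_892(x), which is irreducible over Q and has degree φ(892) = 444. Hence [Q(α):Q] = φ(892) = 444.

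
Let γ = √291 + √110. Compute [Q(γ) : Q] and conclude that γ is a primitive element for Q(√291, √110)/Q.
[Q(γ) : Q] = 4 (equivalently, Q(γ) = Q(√291, √110))

Obviously Q(γ) ⊆ Q(√291, √110), and [Q(√291, √110):Q] = 4 (since 291, 110 are distinct squarefree integers > 1 with 32010 not a perfect square). To show equality we compute the minimal polynomial of γ. From γ = √291 + √110: γ^2 = 291 + 2√(32010) + 110 = 401 + 2√(32010), so γ^2 - 401 = 2√(32010); squaring, (γ^2 - 401)^2 = 4·32010, i.e. γ^4 - 802γ^2 + 160801 - 128040 = 0, i.e. γ^4 - 802γ^2 + 32761 = 0. So γ is a root of x^4 - 802x^2 + 32761. This polynomial is irreducible over Q: it has no rational root (each ±√291 ± √110 is irrational), and any factorization into two quadratics over Q would force √(32010) ∈ Q (pairing opposite roots) or √291, √110 ∈ Q (other pairings), all impossible. Hence [Q(γ):Q] = 4 = [Q(√291, √110):Q], so Q(γ) = Q(√291, √110).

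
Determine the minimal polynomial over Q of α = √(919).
m_α(x) = x^2 - 919

α satisfies α^2 - 919 = 0, so x^2 - 919 annihilates α. Since d = 919 is squarefree and ≠ 1, it is not a perfect square in Q, so x^2 - 919 has no rational root and is therefore irreducible over Q (a degree-2 polynomial over a field is irreducible iff it has no root). Hence m_α(x) = x^2 - 919.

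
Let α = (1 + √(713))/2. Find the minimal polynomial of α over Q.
m_α(x) = x^2 - x - 178

From 2α - 1 = √(713), squaring gives (2α - 1)^2 = 713, i.e. 4α^2 - 4α + 1 = 713, so α^2 - α + (1 - 713)/4 = 0. Since 713 ≡ 1 (mod 4), (1 - 713)/4 = -178 ∈ Z. The polynomial x^2 - x - 178 has discriminant 1 - 4·(-178) = 713, which is not a perfect square in Q (d = 713 is squarefree and ≠ 1), so x^2 - x - 178 is irreducible over Q. It is the minimal polynomial of α.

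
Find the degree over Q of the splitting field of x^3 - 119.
[K : Q] = 6

The roots of x^3 - 119 are ∛119, ω∛119, ω^2∛119 where ω = e^(2πi/3) is a primitive cube root of unity, so K = Q(∛119, ω). Now [Q(∛119):Q] = 3 (since 119 is not a perfect cube, x^3 - 119 is irreducible) and [Q(ω):Q] = 2. Both 2 and 3 divide [K:Q], and [K:Q] ≤ 3·2 = 6, so [K:Q] = 6. (Equivalently: Q(∛119) ⊂ R but ω ∉ R, so [K : Q(∛119)] = 2.)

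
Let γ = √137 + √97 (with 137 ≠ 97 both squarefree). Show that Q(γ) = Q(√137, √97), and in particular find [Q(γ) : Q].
[Q(γ) : Q] = 4 (equivalently, Q(γ) = Q(√137, √97))

Obviously Q(γ) ⊆ Q(√137, √97), and [Q(√137, √97):Q] = 4 (since 137, 97 are distinct squarefree integers > 1 with 13289 not a perfect square). To show equality we compute the minimal polynomial of γ. From γ = √137 + √97: γ^2 = 137 + 2√(13289) + 97 = 234 + 2√(13289), so γ^2 - 234 = 2√(13289); squaring, (γ^2 - 234)^2 = 4·13289, i.e. γ^4 - 468γ^2 + 54756 - 53156 = 0, i.e. γ^4 - 468γ^2 + 1600 = 0. So γ is a root of x^4 - 468x^2 + 1600. This polynomial is irreducible over Q: it has no rational root (each ±√137 ± √97 is irrational), and any factorization into two quadratics over Q would force √(13289) ∈ Q (pairing opposite roots) or √137, √97 ∈ Q (other pairings), all impossible. Hence [Q(γ):Q] = 4 = [Q(√137, √97):Q], so Q(γ) = Q(√137, √97).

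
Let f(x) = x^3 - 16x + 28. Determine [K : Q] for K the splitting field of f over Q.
[K : Q] = 6

By the rational root test, any rational root of the monic integer polynomial f(x) = x^3 - 16x + 28 must be an integer dividing the constant term 28, i.e. one of ±{1, 2, 4, 7, 14, 28}. Evaluating: f(1) = 13, f(-1) = 43, f(2) = 4, f(-2) = 52, f(4) = 28, f(-4) = 28, f(7) = 259, f(-7) = -203, f(14) = 2548, f(-14) = -2492, f(28) = 21532, f(-28) = -21476; none is 0, so f has no rational root and is therefore irreducible over Q (a cubic with no linear factor over a field is irreducible). For an irreducible cubic, the Galois group is A_3 or S_3 according as the discriminant disc(f) = -4a^3 - 27b^2 = -4·(-16)^3 - 27·(28)^2 = -4784 is or is not a square in Q. Here disc(f) = -4784 is not a perfect square in Q, so the Galois group of f over Q is not contained in A_3 and must be all of S_3. The splitting field has degree |S_3| = 6 over Q, so [K : Q] = 6.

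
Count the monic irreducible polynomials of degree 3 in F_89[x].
There are 234960 monic irreducible polynomials of degree 3 over F_89

Each element of F_{89^3} that lies in no proper subfield is a root of exactly one monic irreducible of degree 3 over F_89, and each such polynomial has 3 distinct roots in F_{89^3}. By Möbius inversion the count is N_89(3) = (1/3) Σ_{d|3} μ(3/d) · 89^d = (1/3)(μ(3)·89^1 + μ(1)·89^3) = 704880/3 = 234960.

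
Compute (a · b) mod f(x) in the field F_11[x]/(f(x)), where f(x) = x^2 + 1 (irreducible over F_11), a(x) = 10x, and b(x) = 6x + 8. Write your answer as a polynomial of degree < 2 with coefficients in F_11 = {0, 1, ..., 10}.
a · b ≡ 3x + 6 (mod f(x))

Multiply in F_11[x]: a(x)·b(x) = (10x)·(6x + 8) = 5x^2 + 3x. This has degree ≥ 2, so divide by f(x) over F_11: 5x^2 + 3x = (5)·(x^2 + 1) + (3x + 6). Hence a·b ≡ 3x + 6 (mod f). (F_11[x]/(f) is a field with 11^2 = 121 elements since f is irreducible of degree 2.)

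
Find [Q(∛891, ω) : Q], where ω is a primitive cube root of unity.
[Q(∛891, ω) : Q] = 6

[Q(∛891):Q] = 3 (min poly x^3 - 891, irreducible since 891 is not a perfect cube). [Q(ω):Q] = 2 (min poly x^2 + x + 1). Since Q(∛891) ⊂ R and ω ∉ R, we have ω ∉ Q(∛891), so x^2 + x + 1 remains irreducible over Q(∛891) and [Q(∛891, ω) : Q(∛891)] = 2. By the tower law, [Q(∛891, ω) : Q] = 3 · 2 = 6. (In fact Q(∛891, ω) is the splitting field of x^3 - 891 over Q.)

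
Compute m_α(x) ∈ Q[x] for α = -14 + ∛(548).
m_α(x) = x^3 + 42x^2 + 588x + 2196

Set β = α + 14 = ∛(548), so β^3 = 548. Then (α + 14)^3 - 548 = 0, i.e. α is a root of g(x) = (x + 14)^3 - 548 = x^3 + 42x^2 + 588x + 2196. Since g(x) = h(x + 14) where h(x) = x^3 - 548, and h is irreducible over Q (because 548 is not a perfect cube, so h has no rational root, and a monic cubic with no rational root is irreducible), g is also irreducible (irreducibility is preserved under the substitution x → x + 14). Hence m_α(x) = x^3 + 42x^2 + 588x + 2196.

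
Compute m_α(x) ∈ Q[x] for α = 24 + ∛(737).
m_α(x) = x^3 - 72x^2 + 1728x - 14561

Set β = α - 24 = ∛(737), so β^3 = 737. Then (α - 24)^3 - 737 = 0, i.e. α is a root of g(x) = (x - 24)^3 - 737 = x^3 - 72x^2 + 1728x - 14561. Since g(x) = h(x - 24) where h(x) = x^3 - 737, and h is irreducible over Q (because 737 is not a perfect cube, so h has no rational root, and a monic cubic with no rational root is irreducible), g is also irreducible (irreducibility is preserved under the substitution x → x - 24). Hence m_α(x) = x^3 - 72x^2 + 1728x - 14561.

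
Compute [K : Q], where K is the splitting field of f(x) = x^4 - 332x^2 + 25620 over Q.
[K : Q] = 4

Solving the quadratic in x^2: x^2 = (332 ± √(332^2 - 4·25620))/2 = (332 ± √7744)/2 = (332 ± 88)/2, giving x^2 = 122 or x^2 = 210. So f(x) = (x^2 - 122)(x^2 - 210) and the roots of f are ±√122, ±√210. Hence the splitting field is K = Q(√122, √210). Since 122 and 210 are distinct squarefree integers > 1, their product 25620 is not a perfect square, so √210 ∉ Q(√122). By the tower law [K:Q] = [Q(√122,√210):Q(√122)] · [Q(√122):Q] = 2 · 2 = 4.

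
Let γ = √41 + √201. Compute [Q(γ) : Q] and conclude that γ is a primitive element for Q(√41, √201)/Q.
[Q(γ) : Q] = 4 (equivalently, Q(γ) = Q(√41, √201))

Obviously Q(γ) ⊆ Q(√41, √201), and [Q(√41, √201):Q] = 4 (since 41, 201 are distinct squarefree integers > 1 with 8241 not a perfect square). To show equality we compute the minimal polynomial of γ. From γ = √41 + √201: γ^2 = 41 + 2√(8241) + 201 = 242 + 2√(8241), so γ^2 - 242 = 2√(8241); squaring, (γ^2 - 242)^2 = 4·8241, i.e. γ^4 - 484γ^2 + 58564 - 32964 = 0, i.e. γ^4 - 484γ^2 + 25600 = 0. So γ is a root of x^4 - 484x^2 + 25600. This polynomial is irreducible over Q: it has no rational root (each ±√41 ± √201 is irrational), and any factorization into two quadratics over Q would force √(8241) ∈ Q (pairing opposite roots) or √41, √201 ∈ Q (other pairings), all impossible. Hence [Q(γ):Q] = 4 = [Q(√41, √201):Q], so Q(γ) = Q(√41, √201).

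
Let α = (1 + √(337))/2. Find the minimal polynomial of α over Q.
m_α(x) = x^2 - x - 84

From 2α - 1 = √(337), squaring gives (2α - 1)^2 = 337, i.e. 4α^2 - 4α + 1 = 337, so α^2 - α + (1 - 337)/4 = 0. Since 337 ≡ 1 (mod 4), (1 - 337)/4 = -84 ∈ Z. The polynomial x^2 - x - 84 has discriminant 1 - 4·(-84) = 337, which is not a perfect square in Q (d = 337 is squarefree and ≠ 1), so x^2 - x - 84 is irreducible over Q. It is the minimal polynomial of α.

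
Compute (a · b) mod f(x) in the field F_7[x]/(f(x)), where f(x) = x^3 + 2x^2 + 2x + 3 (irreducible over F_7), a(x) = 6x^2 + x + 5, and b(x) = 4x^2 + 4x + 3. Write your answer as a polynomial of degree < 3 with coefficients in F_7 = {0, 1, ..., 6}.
a · b ≡ 6x^2 + 5x + 5 (mod f(x))

Multiply in F_7[x]: a(x)·b(x) = (6x^2 + x + 5)·(4x^2 + 4x + 3) = 3x^4 + 2x + 1. This has degree ≥ 3, so divide by f(x) over F_7: 3x^4 + 2x + 1 = (3x + 1)·(x^3 + 2x^2 + 2x + 3) + (6x^2 + 5x + 5). Hence a·b ≡ 6x^2 + 5x + 5 (mod f). (F_7[x]/(f) is a field with 7^3 = 343 elements since f is irreducible of degree 3.)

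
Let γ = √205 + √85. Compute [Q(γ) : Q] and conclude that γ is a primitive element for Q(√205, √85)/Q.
[Q(γ) : Q] = 4 (equivalently, Q(γ) = Q(√205, √85))

Obviously Q(γ) ⊆ Q(√205, √85), and [Q(√205, √85):Q] = 4 (since 205, 85 are distinct squarefree integers > 1 with 17425 not a perfect square). To show equality we compute the minimal polynomial of γ. From γ = √205 + √85: γ^2 = 205 + 2√(17425) + 85 = 290 + 2√(17425), so γ^2 - 290 = 2√(17425); squaring, (γ^2 - 290)^2 = 4·17425, i.e. γ^4 - 580γ^2 + 84100 - 69700 = 0, i.e. γ^4 - 580γ^2 + 14400 = 0. So γ is a root of x^4 - 580x^2 + 14400. This polynomial is irreducible over Q: it has no rational root (each ±√205 ± √85 is irrational), and any factorization into two quadratics over Q would force √(17425) ∈ Q (pairing opposite roots) or √205, √85 ∈ Q (other pairings), all impossible. Hence [Q(γ):Q] = 4 = [Q(√205, √85):Q], so Q(γ) = Q(√205, √85).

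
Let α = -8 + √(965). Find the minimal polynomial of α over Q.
m_α(x) = x^2 + 16x - 901

From α + 8 = √(965), squaring gives (α + 8)^2 = 965, i.e. α^2 + 16α + 64 = 965, so α^2 + 16α - 901 = 0. The discriminant of x^2 + 16x - 901 is (16)^2 - 4·(-901) = 256 + 3604 = 3860, and 4·(965) is not a perfect square in Q since 965 is squarefree and ≠ 1. Hence x^2 + 16x - 901 is irreducible over Q and is the minimal polynomial of α.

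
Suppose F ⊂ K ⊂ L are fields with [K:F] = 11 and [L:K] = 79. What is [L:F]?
[L:F] = 869

The tower law says that for any tower of field extensions F ⊂ K ⊂ L with finite degrees, [L:F] = [L:K] · [K:F]. Here this gives [L:F] = 79 · 11 = 869.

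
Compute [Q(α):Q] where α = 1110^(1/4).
[Q(α):Q] = 4

α is a root of x^4 - 1110. By Eisenstein's criterion at the prime p = 2 (which divides the constant term 1110 but p^2 = 4 does not, since 1110 is squarefree), x^4 - 1110 is irreducible over Q. Hence [Q(α):Q] = 4.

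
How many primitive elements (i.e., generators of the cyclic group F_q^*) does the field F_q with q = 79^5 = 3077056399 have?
There are φ(3077056398) = 946786560 primitive elements

F_q^* is cyclic of order q - 1 = 3077056398. A cyclic group of order m has exactly φ(m) generators. Here m = 3077056398 = 2 · 3 · 13 · 39449441, so the number of primitive elements is φ(3077056398) = 946786560.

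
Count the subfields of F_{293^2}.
F_{293^2} has 2 subfields

The subfields of F_{p^n} are exactly the fields F_{p^d} for d | n (each is the fixed field of the unique index-d subgroup of Gal(F_{p^n}/F_p) ≅ Z/nZ). The divisors of n = 2 are {1, 2}, giving 2 subfields: F_{293^1}, F_{293^2}.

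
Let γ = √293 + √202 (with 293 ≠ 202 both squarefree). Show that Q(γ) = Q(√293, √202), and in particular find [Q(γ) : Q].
[Q(γ) : Q] = 4 (equivalently, Q(γ) = Q(√293, √202))

Obviously Q(γ) ⊆ Q(√293, √202), and [Q(√293, √202):Q] = 4 (since 293, 202 are distinct squarefree integers > 1 with 59186 not a perfect square). To show equality we compute the minimal polynomial of γ. From γ = √293 + √202: γ^2 = 293 + 2√(59186) + 202 = 495 + 2√(59186), so γ^2 - 495 = 2√(59186); squaring, (γ^2 - 495)^2 = 4·59186, i.e. γ^4 - 990γ^2 + 245025 - 236744 = 0, i.e. γ^4 - 990γ^2 + 8281 = 0. So γ is a root of x^4 - 990x^2 + 8281. This polynomial is irreducible over Q: it has no rational root (each ±√293 ± √202 is irrational), and any factorization into two quadratics over Q would force √(59186) ∈ Q (pairing opposite roots) or √293, √202 ∈ Q (other pairings), all impossible. Hence [Q(γ):Q] = 4 = [Q(√293, √202):Q], so Q(γ) = Q(√293, √202).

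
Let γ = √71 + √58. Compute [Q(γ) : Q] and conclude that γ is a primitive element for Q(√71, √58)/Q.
[Q(γ) : Q] = 4 (equivalently, Q(γ) = Q(√71, √58))

Obviously Q(γ) ⊆ Q(√71, √58), and [Q(√71, √58):Q] = 4 (since 71, 58 are distinct squarefree integers > 1 with 4118 not a perfect square). To show equality we compute the minimal polynomial of γ. From γ = √71 + √58: γ^2 = 71 + 2√(4118) + 58 = 129 + 2√(4118), so γ^2 - 129 = 2√(4118); squaring, (γ^2 - 129)^2 = 4·4118, i.e. γ^4 - 258γ^2 + 16641 - 16472 = 0, i.e. γ^4 - 258γ^2 + 169 = 0. So γ is a root of x^4 - 258x^2 + 169. This polynomial is irreducible over Q: it has no rational root (each ±√71 ± √58 is irrational), and any factorization into two quadratics over Q would force √(4118) ∈ Q (pairing opposite roots) or √71, √58 ∈ Q (other pairings), all impossible. Hence [Q(γ):Q] = 4 = [Q(√71, √58):Q], so Q(γ) = Q(√71, √58).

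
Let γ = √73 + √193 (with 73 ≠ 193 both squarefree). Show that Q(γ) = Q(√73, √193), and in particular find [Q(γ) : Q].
[Q(γ) : Q] = 4 (equivalently, Q(γ) = Q(√73, √193))

Obviously Q(γ) ⊆ Q(√73, √193), and [Q(√73, √193):Q] = 4 (since 73, 193 are distinct squarefree integers > 1 with 14089 not a perfect square). To show equality we compute the minimal polynomial of γ. From γ = √73 + √193: γ^2 = 73 + 2√(14089) + 193 = 266 + 2√(14089), so γ^2 - 266 = 2√(14089); squaring, (γ^2 - 266)^2 = 4·14089, i.e. γ^4 - 532γ^2 + 70756 - 56356 = 0, i.e. γ^4 - 532γ^2 + 14400 = 0. So γ is a root of x^4 - 532x^2 + 14400. This polynomial is irreducible over Q: it has no rational root (each ±√73 ± √193 is irrational), and any factorization into two quadratics over Q would force √(14089) ∈ Q (pairing opposite roots) or √73, √193 ∈ Q (other pairings), all impossible. Hence [Q(γ):Q] = 4 = [Q(√73, √193):Q], so Q(γ) = Q(√73, √193).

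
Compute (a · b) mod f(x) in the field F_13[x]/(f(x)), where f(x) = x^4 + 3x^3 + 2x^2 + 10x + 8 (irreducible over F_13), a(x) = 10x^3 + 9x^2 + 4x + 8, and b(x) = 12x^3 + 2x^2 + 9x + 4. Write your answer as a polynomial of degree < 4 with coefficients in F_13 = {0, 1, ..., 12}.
a · b ≡ 6x^3 + 3x^2 + 10x + 11 (mod f(x))

Multiply in F_13[x]: a(x)·b(x) = (10x^3 + 9x^2 + 4x + 8)·(12x^3 + 2x^2 + 9x + 4) = 3x^6 + 11x^5 + 4x^3 + 10x^2 + 10x + 6. This has degree ≥ 4, so divide by f(x) over F_13: 3x^6 + 11x^5 + 4x^3 + 10x^2 + 10x + 6 = (3x^2 + 2x + 1)·(x^4 + 3x^3 + 2x^2 + 10x + 8) + (6x^3 + 3x^2 + 10x + 11). Hence a·b ≡ 6x^3 + 3x^2 + 10x + 11 (mod f). (F_13[x]/(f) is a field with 13^4 = 28561 elements since f is irreducible of degree 4.)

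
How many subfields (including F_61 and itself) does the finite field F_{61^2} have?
F_{61^2} has 2 subfields

The subfields of F_{p^n} are exactly the fields F_{p^d} for d | n (each is the fixed field of the unique index-d subgroup of Gal(F_{p^n}/F_p) ≅ Z/nZ). The divisors of n = 2 are {1, 2}, giving 2 subfields: F_{61^1}, F_{61^2}.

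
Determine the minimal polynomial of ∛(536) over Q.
m_α(x) = x^3 - 536

α satisfies α^3 = 536, so x^3 - 536 annihilates α. By the rational root test, a rational root p/q (in lowest terms) of x^3 - 536 would satisfy p^3 = 536 q^3, forcing q = 1 and p^3 = 536; but 536 is not a perfect cube, contradiction. A monic cubic over Q with no rational root is irreducible (any nontrivial factorization would include a linear factor). Hence x^3 - 536 is the minimal polynomial of α, and in particular [Q(α):Q] = 3.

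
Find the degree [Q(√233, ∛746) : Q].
[Q(√233, ∛746) : Q] = 6

Let L = Q(√233, ∛746). Since Q(√233) ⊂ L and [Q(√233):Q] = 2, the tower law gives 2 | [L:Q]. Likewise Q(∛746) ⊂ L with [Q(∛746):Q] = 3 (because 746 is not a perfect cube), so 3 | [L:Q]. As gcd(2,3) = 1, [L:Q] is divisible by 6. Conversely L is generated over Q by √233 and ∛746, so [L:Q] ≤ 2·3 = 6. Therefore [Q(√233, ∛746) : Q] = 6.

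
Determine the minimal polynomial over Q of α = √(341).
m_α(x) = x^2 - 341

α satisfies α^2 - 341 = 0, so x^2 - 341 annihilates α. Since d = 341 is squarefree and ≠ 1, it is not a perfect square in Q, so x^2 - 341 has no rational root and is therefore irreducible over Q (a degree-2 polynomial over a field is irreducible iff it has no root). Hence m_α(x) = x^2 - 341.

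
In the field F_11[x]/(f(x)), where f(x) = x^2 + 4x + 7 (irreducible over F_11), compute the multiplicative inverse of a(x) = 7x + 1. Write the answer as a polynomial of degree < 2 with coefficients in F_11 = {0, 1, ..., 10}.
a(x)^(-1) ≡ 6x + 9 (mod f(x))

Since f is irreducible over F_11, F_11[x]/(f) is a field and a(x) ≠ 0 has an inverse. Apply the extended Euclidean algorithm to f(x) and a(x) in F_11[x]: f(x) = (8x + 1)·a(x) + (6). The last nonzero remainder is the constant 6 = gcd(f, a) in F_11. Back-substituting through the division chain expresses 6 = s(x)·a(x) + t(x)·f(x) with s(x) ≡ 3x + 10 (mod f), so (3x + 10)·a(x) ≡ 6 (mod f). Multiplying by 6^(-1) ≡ 2 in F_11 gives a(x)^(-1) ≡ 2·(3x + 10) ≡ 6x + 9 (mod f). Check: (7x + 1)·(6x + 9) = 9x^2 + 3x + 9 ≡ 1 (mod x^2 + 4x + 7).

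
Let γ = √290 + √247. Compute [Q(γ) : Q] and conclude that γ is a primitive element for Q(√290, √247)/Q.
[Q(γ) : Q] = 4 (equivalently, Q(γ) = Q(√290, √247))

Obviously Q(γ) ⊆ Q(√290, √247), and [Q(√290, √247):Q] = 4 (since 290, 247 are distinct squarefree integers > 1 with 71630 not a perfect square). To show equality we compute the minimal polynomial of γ. From γ = √290 + √247: γ^2 = 290 + 2√(71630) + 247 = 537 + 2√(71630), so γ^2 - 537 = 2√(71630); squaring, (γ^2 - 537)^2 = 4·71630, i.e. γ^4 - 1074γ^2 + 288369 - 286520 = 0, i.e. γ^4 - 1074γ^2 + 1849 = 0. So γ is a root of x^4 - 1074x^2 + 1849. This polynomial is irreducible over Q: it has no rational root (each ±√290 ± √247 is irrational), and any factorization into two quadratics over Q would force √(71630) ∈ Q (pairing opposite roots) or √290, √247 ∈ Q (other pairings), all impossible. Hence [Q(γ):Q] = 4 = [Q(√290, √247):Q], so Q(γ) = Q(√290, √247).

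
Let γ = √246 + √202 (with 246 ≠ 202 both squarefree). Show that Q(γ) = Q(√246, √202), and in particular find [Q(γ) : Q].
[Q(γ) : Q] = 4 (equivalently, Q(γ) = Q(√246, √202))

Obviously Q(γ) ⊆ Q(√246, √202), and [Q(√246, √202):Q] = 4 (since 246, 202 are distinct squarefree integers > 1 with 49692 not a perfect square). To show equality we compute the minimal polynomial of γ. From γ = √246 + √202: γ^2 = 246 + 2√(49692) + 202 = 448 + 2√(49692), so γ^2 - 448 = 2√(49692); squaring, (γ^2 - 448)^2 = 4·49692, i.e. γ^4 - 896γ^2 + 200704 - 198768 = 0, i.e. γ^4 - 896γ^2 + 1936 = 0. So γ is a root of x^4 - 896x^2 + 1936. This polynomial is irreducible over Q: it has no rational root (each ±√246 ± √202 is irrational), and any factorization into two quadratics over Q would force √(49692) ∈ Q (pairing opposite roots) or √246, √202 ∈ Q (other pairings), all impossible. Hence [Q(γ):Q] = 4 = [Q(√246, √202):Q], so Q(γ) = Q(√246, √202).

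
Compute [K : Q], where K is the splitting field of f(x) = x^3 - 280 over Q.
[K : Q] = 6

The roots of x^3 - 280 are ∛280, ω∛280, ω^2∛280 where ω = e^(2πi/3) is a primitive cube root of unity, so K = Q(∛280, ω). Now [Q(∛280):Q] = 3 (since 280 is not a perfect cube, x^3 - 280 is irreducible) and [Q(ω):Q] = 2. Both 2 and 3 divide [K:Q], and [K:Q] ≤ 3·2 = 6, so [K:Q] = 6. (Equivalently: Q(∛280) ⊂ R but ω ∉ R, so [K : Q(∛280)] = 2.)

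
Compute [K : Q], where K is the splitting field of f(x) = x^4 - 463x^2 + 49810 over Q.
[K : Q] = 4

Solving the quadratic in x^2: x^2 = (463 ± √(463^2 - 4·49810))/2 = (463 ± √15129)/2 = (463 ± 123)/2, giving x^2 = 293 or x^2 = 170. So f(x) = (x^2 - 293)(x^2 - 170) and the roots of f are ±√293, ±√170. Hence the splitting field is K = Q(√293, √170). Since 293 and 170 are distinct squarefree integers > 1, their product 49810 is not a perfect square, so √170 ∉ Q(√293). By the tower law [K:Q] = [Q(√293,√170):Q(√293)] · [Q(√293):Q] = 2 · 2 = 4.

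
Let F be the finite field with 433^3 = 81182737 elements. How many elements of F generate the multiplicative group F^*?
There are φ(81182736) = 26313984 primitive elements

F_q^* is cyclic of order q - 1 = 81182736. A cyclic group of order m has exactly φ(m) generators. Here m = 81182736 = 2^4 · 3^4 · 37 · 1693, so the number of primitive elements is φ(81182736) = 26313984.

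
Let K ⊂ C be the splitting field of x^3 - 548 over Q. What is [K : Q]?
[K : Q] = 6

The roots of x^3 - 548 are ∛548, ω∛548, ω^2∛548 where ω = e^(2πi/3) is a primitive cube root of unity, so K = Q(∛548, ω). Now [Q(∛548):Q] = 3 (since 548 is not a perfect cube, x^3 - 548 is irreducible) and [Q(ω):Q] = 2. Both 2 and 3 divide [K:Q], and [K:Q] ≤ 3·2 = 6, so [K:Q] = 6. (Equivalently: Q(∛548) ⊂ R but ω ∉ R, so [K : Q(∛548)] = 2.)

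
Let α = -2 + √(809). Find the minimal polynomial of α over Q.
m_α(x) = x^2 + 4x - 805

From α + 2 = √(809), squaring gives (α + 2)^2 = 809, i.e. α^2 + 4α + 4 = 809, so α^2 + 4α - 805 = 0. The discriminant of x^2 + 4x - 805 is (4)^2 - 4·(-805) = 16 + 3220 = 3236, and 4·(809) is not a perfect square in Q since 809 is squarefree and ≠ 1. Hence x^2 + 4x - 805 is irreducible over Q and is the minimal polynomial of α.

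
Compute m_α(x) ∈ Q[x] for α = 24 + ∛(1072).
m_α(x) = x^3 - 72x^2 + 1728x - 14896

Set β = α - 24 = ∛(1072), so β^3 = 1072. Then (α - 24)^3 - 1072 = 0, i.e. α is a root of g(x) = (x - 24)^3 - 1072 = x^3 - 72x^2 + 1728x - 14896. Since g(x) = h(x - 24) where h(x) = x^3 - 1072, and h is irreducible over Q (because 1072 is not a perfect cube, so h has no rational root, and a monic cubic with no rational root is irreducible), g is also irreducible (irreducibility is preserved under the substitution x → x - 24). Hence m_α(x) = x^3 - 72x^2 + 1728x - 14896.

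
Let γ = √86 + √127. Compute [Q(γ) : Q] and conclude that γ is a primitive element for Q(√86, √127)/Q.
[Q(γ) : Q] = 4 (equivalently, Q(γ) = Q(√86, √127))

Obviously Q(γ) ⊆ Q(√86, √127), and [Q(√86, √127):Q] = 4 (since 86, 127 are distinct squarefree integers > 1 with 10922 not a perfect square). To show equality we compute the minimal polynomial of γ. From γ = √86 + √127: γ^2 = 86 + 2√(10922) + 127 = 213 + 2√(10922), so γ^2 - 213 = 2√(10922); squaring, (γ^2 - 213)^2 = 4·10922, i.e. γ^4 - 426γ^2 + 45369 - 43688 = 0, i.e. γ^4 - 426γ^2 + 1681 = 0. So γ is a root of x^4 - 426x^2 + 1681. This polynomial is irreducible over Q: it has no rational root (each ±√86 ± √127 is irrational), and any factorization into two quadratics over Q would force √(10922) ∈ Q (pairing opposite roots) or √86, √127 ∈ Q (other pairings), all impossible. Hence [Q(γ):Q] = 4 = [Q(√86, √127):Q], so Q(γ) = Q(√86, √127).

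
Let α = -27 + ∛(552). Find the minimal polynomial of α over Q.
m_α(x) = x^3 + 81x^2 + 2187x + 19131

Set β = α + 27 = ∛(552), so β^3 = 552. Then (α + 27)^3 - 552 = 0, i.e. α is a root of g(x) = (x + 27)^3 - 552 = x^3 + 81x^2 + 2187x + 19131. Since g(x) = h(x + 27) where h(x) = x^3 - 552, and h is irreducible over Q (because 552 is not a perfect cube, so h has no rational root, and a monic cubic with no rational root is irreducible), g is also irreducible (irreducibility is preserved under the substitution x → x + 27). Hence m_α(x) = x^3 + 81x^2 + 2187x + 19131.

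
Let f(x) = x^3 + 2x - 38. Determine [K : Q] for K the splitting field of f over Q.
[K : Q] = 6

By the rational root test, any rational root of the monic integer polynomial f(x) = x^3 + 2x - 38 must be an integer dividing the constant term -38, i.e. one of ±{1, 2, 19, 38}. Evaluating: f(1) = -35, f(-1) = -41, f(2) = -26, f(-2) = -50, f(19) = 6859, f(-19) = -6935, f(38) = 54910, f(-38) = -54986; none is 0, so f has no rational root and is therefore irreducible over Q (a cubic with no linear factor over a field is irreducible). For an irreducible cubic, the Galois group is A_3 or S_3 according as the discriminant disc(f) = -4a^3 - 27b^2 = -4·(2)^3 - 27·(-38)^2 = -39020 is or is not a square in Q. Here disc(f) = -39020 is not a perfect square in Q, so the Galois group of f over Q is not contained in A_3 and must be all of S_3. The splitting field has degree |S_3| = 6 over Q, so [K : Q] = 6.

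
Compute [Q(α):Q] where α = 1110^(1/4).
[Q(α):Q] = 4

α is a root of x^4 - 1110. By Eisenstein's criterion at the prime p = 2 (which divides the constant term 1110 but p^2 = 4 does not, since 1110 is squarefree), x^4 - 1110 is irreducible over Q. Hence [Q(α):Q] = 4.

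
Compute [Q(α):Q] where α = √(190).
[Q(α):Q] = 2

[Q(α):Q] equals the degree of the minimal polynomial of α. Here α^2 = 190 and x^2 - 190 is irreducible (d = 190 is squarefree, ≠ 1, hence not a square), so deg(m_α) = 2. Thus [Q(α):Q] = 2.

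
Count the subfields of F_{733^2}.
F_{733^2} has 2 subfields

The subfields of F_{p^n} are exactly the fields F_{p^d} for d | n (each is the fixed field of the unique index-d subgroup of Gal(F_{p^n}/F_p) ≅ Z/nZ). The divisors of n = 2 are {1, 2}, giving 2 subfields: F_{733^1}, F_{733^2}.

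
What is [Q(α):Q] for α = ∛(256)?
[Q(α):Q] = 3

The minimal polynomial of α is x^3 - 256, irreducible over Q since 256 is not a perfect cube (so x^3 - 256 has no rational root). Hence [Q(α):Q] = deg(m_α) = 3.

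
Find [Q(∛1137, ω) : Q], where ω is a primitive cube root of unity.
[Q(∛1137, ω) : Q] = 6

[Q(∛1137):Q] = 3 (min poly x^3 - 1137, irreducible since 1137 is not a perfect cube). [Q(ω):Q] = 2 (min poly x^2 + x + 1). Since Q(∛1137) ⊂ R and ω ∉ R, we have ω ∉ Q(∛1137), so x^2 + x + 1 remains irreducible over Q(∛1137) and [Q(∛1137, ω) : Q(∛1137)] = 2. By the tower law, [Q(∛1137, ω) : Q] = 3 · 2 = 6. (In fact Q(∛1137, ω) is the splitting field of x^3 - 1137 over Q.)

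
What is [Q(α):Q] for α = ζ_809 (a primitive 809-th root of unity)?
[Q(α):Q] = 808

The minimal polynomial of ζ_809 over Q is the 809-th cyclotomic polynomial Φ_809(x), which is irreducible over Q and has degree φ(809) = 808. Hence [Q(α):Q] = φ(809) = 808.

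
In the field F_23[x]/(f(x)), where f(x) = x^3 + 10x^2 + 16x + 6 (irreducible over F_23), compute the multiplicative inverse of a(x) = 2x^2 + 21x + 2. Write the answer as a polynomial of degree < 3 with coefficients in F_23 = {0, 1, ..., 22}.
a(x)^(-1) ≡ 14x^2 + 10x + 22 (mod f(x))

Since f is irreducible over F_23, F_23[x]/(f) is a field and a(x) ≠ 0 has an inverse. Apply the extended Euclidean algorithm to f(x) and a(x) in F_23[x]: f(x) = (12x + 17)·a(x) + (3x + 18);  a(x) = (16x + 3)·(3x + 18) + (17). The last nonzero remainder is the constant 17 = gcd(f, a) in F_23. Back-substituting through the division chain expresses 17 = s(x)·a(x) + t(x)·f(x) with s(x) ≡ 8x^2 + 9x + 6 (mod f), so (8x^2 + 9x + 6)·a(x) ≡ 17 (mod f). Multiplying by 17^(-1) ≡ 19 in F_23 gives a(x)^(-1) ≡ 19·(8x^2 + 9x + 6) ≡ 14x^2 + 10x + 22 (mod f). Check: (2x^2 + 21x + 2)·(14x^2 + 10x + 22) = 5x^4 + 15x^3 + 6x^2 + 22x + 21 ≡ 1 (mod x^3 + 10x^2 + 16x + 6).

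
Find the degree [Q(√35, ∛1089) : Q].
[Q(√35, ∛1089) : Q] = 6

Let L = Q(√35, ∛1089). Since Q(√35) ⊂ L and [Q(√35):Q] = 2, the tower law gives 2 | [L:Q]. Likewise Q(∛1089) ⊂ L with [Q(∛1089):Q] = 3 (because 1089 is not a perfect cube), so 3 | [L:Q]. As gcd(2,3) = 1, [L:Q] is divisible by 6. Conversely L is generated over Q by √35 and ∛1089, so [L:Q] ≤ 2·3 = 6. Therefore [Q(√35, ∛1089) : Q] = 6.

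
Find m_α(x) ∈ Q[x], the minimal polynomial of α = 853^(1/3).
m_α(x) = x^3 - 853

α satisfies α^3 = 853, so x^3 - 853 annihilates α. By the rational root test, a rational root p/q (in lowest terms) of x^3 - 853 would satisfy p^3 = 853 q^3, forcing q = 1 and p^3 = 853; but 853 is not a perfect cube, contradiction. A monic cubic over Q with no rational root is irreducible (any nontrivial factorization would include a linear factor). Hence x^3 - 853 is the minimal polynomial of α, and in particular [Q(α):Q] = 3.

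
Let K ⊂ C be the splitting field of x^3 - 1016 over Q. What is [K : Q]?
[K : Q] = 6

The roots of x^3 - 1016 are ∛1016, ω∛1016, ω^2∛1016 where ω = e^(2πi/3) is a primitive cube root of unity, so K = Q(∛1016, ω). Now [Q(∛1016):Q] = 3 (since 1016 is not a perfect cube, x^3 - 1016 is irreducible) and [Q(ω):Q] = 2. Both 2 and 3 divide [K:Q], and [K:Q] ≤ 3·2 = 6, so [K:Q] = 6. (Equivalently: Q(∛1016) ⊂ R but ω ∉ R, so [K : Q(∛1016)] = 2.)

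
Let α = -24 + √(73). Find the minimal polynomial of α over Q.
m_α(x) = x^2 + 48x + 503

From α + 24 = √(73), squaring gives (α + 24)^2 = 73, i.e. α^2 + 48α + 576 = 73, so α^2 + 48α + 503 = 0. The discriminant of x^2 + 48x + 503 is (48)^2 - 4·(503) = 2304 - 2012 = 292, and 4·(73) is not a perfect square in Q since 73 is squarefree and ≠ 1. Hence x^2 + 48x + 503 is irreducible over Q and is the minimal polynomial of α.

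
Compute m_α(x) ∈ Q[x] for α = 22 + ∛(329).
m_α(x) = x^3 - 66x^2 + 1452x - 10977

Set β = α - 22 = ∛(329), so β^3 = 329. Then (α - 22)^3 - 329 = 0, i.e. α is a root of g(x) = (x - 22)^3 - 329 = x^3 - 66x^2 + 1452x - 10977. Since g(x) = h(x - 22) where h(x) = x^3 - 329, and h is irreducible over Q (because 329 is not a perfect cube, so h has no rational root, and a monic cubic with no rational root is irreducible), g is also irreducible (irreducibility is preserved under the substitution x → x - 22). Hence m_α(x) = x^3 - 66x^2 + 1452x - 10977.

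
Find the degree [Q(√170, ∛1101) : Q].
[Q(√170, ∛1101) : Q] = 6

Let L = Q(√170, ∛1101). Since Q(√170) ⊂ L and [Q(√170):Q] = 2, the tower law gives 2 | [L:Q]. Likewise Q(∛1101) ⊂ L with [Q(∛1101):Q] = 3 (because 1101 is not a perfect cube), so 3 | [L:Q]. As gcd(2,3) = 1, [L:Q] is divisible by 6. Conversely L is generated over Q by √170 and ∛1101, so [L:Q] ≤ 2·3 = 6. Therefore [Q(√170, ∛1101) : Q] = 6.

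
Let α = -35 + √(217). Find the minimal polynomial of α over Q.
m_α(x) = x^2 + 70x + 1008

From α + 35 = √(217), squaring gives (α + 35)^2 = 217, i.e. α^2 + 70α + 1225 = 217, so α^2 + 70α + 1008 = 0. The discriminant of x^2 + 70x + 1008 is (70)^2 - 4·(1008) = 4900 - 4032 = 868, and 4·(217) is not a perfect square in Q since 217 is squarefree and ≠ 1. Hence x^2 + 70x + 1008 is irreducible over Q and is the minimal polynomial of α.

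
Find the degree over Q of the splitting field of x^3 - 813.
[K : Q] = 6

The roots of x^3 - 813 are ∛813, ω∛813, ω^2∛813 where ω = e^(2πi/3) is a primitive cube root of unity, so K = Q(∛813, ω). Now [Q(∛813):Q] = 3 (since 813 is not a perfect cube, x^3 - 813 is irreducible) and [Q(ω):Q] = 2. Both 2 and 3 divide [K:Q], and [K:Q] ≤ 3·2 = 6, so [K:Q] = 6. (Equivalently: Q(∛813) ⊂ R but ω ∉ R, so [K : Q(∛813)] = 2.)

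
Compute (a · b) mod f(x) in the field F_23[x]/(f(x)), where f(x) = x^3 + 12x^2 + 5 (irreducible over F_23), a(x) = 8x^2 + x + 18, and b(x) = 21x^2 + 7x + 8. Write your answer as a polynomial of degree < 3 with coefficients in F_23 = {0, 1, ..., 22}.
a · b ≡ 4x^2 + 7x + 18 (mod f(x))

Multiply in F_23[x]: a(x)·b(x) = (8x^2 + x + 18)·(21x^2 + 7x + 8) = 7x^4 + 8x^3 + 12x^2 + 19x + 6. This has degree ≥ 3, so divide by f(x) over F_23: 7x^4 + 8x^3 + 12x^2 + 19x + 6 = (7x + 16)·(x^3 + 12x^2 + 5) + (4x^2 + 7x + 18). Hence a·b ≡ 4x^2 + 7x + 18 (mod f). (F_23[x]/(f) is a field with 23^3 = 12167 elements since f is irreducible of degree 3.)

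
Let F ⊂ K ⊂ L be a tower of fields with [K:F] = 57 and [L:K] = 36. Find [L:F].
[L:F] = 2052

The tower law says that for any tower of field extensions F ⊂ K ⊂ L with finite degrees, [L:F] = [L:K] · [K:F]. Here this gives [L:F] = 36 · 57 = 2052.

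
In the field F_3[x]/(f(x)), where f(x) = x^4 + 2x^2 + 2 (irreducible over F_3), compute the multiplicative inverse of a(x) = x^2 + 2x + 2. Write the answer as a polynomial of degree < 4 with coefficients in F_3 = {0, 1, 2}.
a(x)^(-1) ≡ x^3 + 1 (mod f(x))

Since f is irreducible over F_3, F_3[x]/(f) is a field and a(x) ≠ 0 has an inverse. Apply the extended Euclidean algorithm to f(x) and a(x) in F_3[x]: f(x) = (x^2 + x + 1)·a(x) + (2x);  a(x) = (2x + 1)·(2x) + (2). The last nonzero remainder is the constant 2 = gcd(f, a) in F_3. Back-substituting through the division chain expresses 2 = s(x)·a(x) + t(x)·f(x) with s(x) ≡ 2x^3 + 2 (mod f), so (2x^3 + 2)·a(x) ≡ 2 (mod f). Multiplying by 2^(-1) ≡ 2 in F_3 gives a(x)^(-1) ≡ 2·(2x^3 + 2) ≡ x^3 + 1 (mod f). Check: (x^2 + 2x + 2)·(x^3 + 1) = x^5 + 2x^4 + 2x^3 + x^2 + 2x + 2 ≡ 1 (mod x^4 + 2x^2 + 2).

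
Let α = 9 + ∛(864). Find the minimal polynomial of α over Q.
m_α(x) = x^3 - 27x^2 + 243x - 1593

Set β = α - 9 = ∛(864), so β^3 = 864. Then (α - 9)^3 - 864 = 0, i.e. α is a root of g(x) = (x - 9)^3 - 864 = x^3 - 27x^2 + 243x - 1593. Since g(x) = h(x - 9) where h(x) = x^3 - 864, and h is irreducible over Q (because 864 is not a perfect cube, so h has no rational root, and a monic cubic with no rational root is irreducible), g is also irreducible (irreducibility is preserved under the substitution x → x - 9). Hence m_α(x) = x^3 - 27x^2 + 243x - 1593.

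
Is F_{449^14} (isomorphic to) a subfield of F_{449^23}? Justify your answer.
No: F_{449^14} is not a subfield of F_{449^23}

F_{p^m} embeds in F_{p^n} iff m | n. Here 14 ∤ 23 (since 23 = 1·14 + 9 with remainder 9 ≠ 0), so F_{449^14} is not a subfield of F_{449^23}. Equivalently: if it were, the tower law would give 14 = [F_{449^14}:F_449] dividing [F_{449^23}:F_449] = 23, contradiction.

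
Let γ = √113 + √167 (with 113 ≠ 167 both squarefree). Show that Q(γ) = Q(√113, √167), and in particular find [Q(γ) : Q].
[Q(γ) : Q] = 4 (equivalently, Q(γ) = Q(√113, √167))

Obviously Q(γ) ⊆ Q(√113, √167), and [Q(√113, √167):Q] = 4 (since 113, 167 are distinct squarefree integers > 1 with 18871 not a perfect square). To show equality we compute the minimal polynomial of γ. From γ = √113 + √167: γ^2 = 113 + 2√(18871) + 167 = 280 + 2√(18871), so γ^2 - 280 = 2√(18871); squaring, (γ^2 - 280)^2 = 4·18871, i.e. γ^4 - 560γ^2 + 78400 - 75484 = 0, i.e. γ^4 - 560γ^2 + 2916 = 0. So γ is a root of x^4 - 560x^2 + 2916. This polynomial is irreducible over Q: it has no rational root (each ±√113 ± √167 is irrational), and any factorization into two quadratics over Q would force √(18871) ∈ Q (pairing opposite roots) or √113, √167 ∈ Q (other pairings), all impossible. Hence [Q(γ):Q] = 4 = [Q(√113, √167):Q], so Q(γ) = Q(√113, √167).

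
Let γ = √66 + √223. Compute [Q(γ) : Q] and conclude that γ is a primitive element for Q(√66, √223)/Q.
[Q(γ) : Q] = 4 (equivalently, Q(γ) = Q(√66, √223))

Obviously Q(γ) ⊆ Q(√66, √223), and [Q(√66, √223):Q] = 4 (since 66, 223 are distinct squarefree integers > 1 with 14718 not a perfect square). To show equality we compute the minimal polynomial of γ. From γ = √66 + √223: γ^2 = 66 + 2√(14718) + 223 = 289 + 2√(14718), so γ^2 - 289 = 2√(14718); squaring, (γ^2 - 289)^2 = 4·14718, i.e. γ^4 - 578γ^2 + 83521 - 58872 = 0, i.e. γ^4 - 578γ^2 + 24649 = 0. So γ is a root of x^4 - 578x^2 + 24649. This polynomial is irreducible over Q: it has no rational root (each ±√66 ± √223 is irrational), and any factorization into two quadratics over Q would force √(14718) ∈ Q (pairing opposite roots) or √66, √223 ∈ Q (other pairings), all impossible. Hence [Q(γ):Q] = 4 = [Q(√66, √223):Q], so Q(γ) = Q(√66, √223).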